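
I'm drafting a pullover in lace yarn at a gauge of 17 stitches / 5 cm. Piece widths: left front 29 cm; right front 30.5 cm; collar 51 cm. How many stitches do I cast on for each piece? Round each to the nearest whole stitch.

Rate = 17/5 = 3.4 sts per cm.
left front: 29 × 3.4 = 98.60 → 99.
right front: 30.5 × 3.4 = 103.70 → 104.
collar: 51 × 3.4 = 173.40 → 173.

left front 99; right front 104; collar 173.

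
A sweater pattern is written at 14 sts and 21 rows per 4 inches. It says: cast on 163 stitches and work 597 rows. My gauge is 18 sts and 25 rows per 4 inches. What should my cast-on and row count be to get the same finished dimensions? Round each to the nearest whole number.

Cast on 210 stitches; work 711 rows.

Stitches: 163 × 18/14 = 209.57 → 210.
Rows: 597 × 25/21 = 710.71 → 711.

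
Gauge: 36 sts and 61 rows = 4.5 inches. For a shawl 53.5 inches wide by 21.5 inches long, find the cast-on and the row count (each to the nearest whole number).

Stitch gauge = 36/4.5 = 8 sts/in; 53.5 × 8 = 428.00 → 428 sts.
Row gauge = 61/4.5 = 13.556 rows/in; 21.5 × 13.556 = 291.44 → 291 rows.

Cast on 428 stitches and work 291 rows.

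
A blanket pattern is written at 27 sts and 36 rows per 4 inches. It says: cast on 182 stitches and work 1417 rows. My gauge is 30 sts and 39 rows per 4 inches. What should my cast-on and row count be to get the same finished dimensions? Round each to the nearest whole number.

Cast on 202 stitches; work 1535 rows.

Stitches: 182 × 30/27 = 202.22 → 202.
Rows: 1417 × 39/36 = 1535.08 → 1535.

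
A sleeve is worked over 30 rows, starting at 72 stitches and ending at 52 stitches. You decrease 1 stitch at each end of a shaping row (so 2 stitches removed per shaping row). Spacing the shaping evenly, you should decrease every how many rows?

Stitches to remove: |52 − 72| = 20.
Shaping rows needed: 20 / 2 = 10.
30 rows / 10 = every 3 rows.

Decrease every 3rd row.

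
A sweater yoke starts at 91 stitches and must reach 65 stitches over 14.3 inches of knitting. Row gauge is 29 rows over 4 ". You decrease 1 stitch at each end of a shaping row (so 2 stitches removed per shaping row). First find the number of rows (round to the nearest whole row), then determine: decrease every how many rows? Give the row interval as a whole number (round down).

Decrease every 8th row.

Rows = 14.3 × 7.25 = 103.7 → 104 rows.
Stitches to remove: 26 → 13 shaping rows (at 2 st each).
104 / 13 = 8.00 → every 8 rows.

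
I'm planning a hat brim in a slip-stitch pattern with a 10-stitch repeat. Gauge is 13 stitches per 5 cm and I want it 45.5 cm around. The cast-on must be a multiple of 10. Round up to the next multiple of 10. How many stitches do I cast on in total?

13 / 5 = 2.6 sts per cm.
45.5 × 2.6 = 118.30 sts.
Next multiple of 10: 120.

Cast on 120 stitches.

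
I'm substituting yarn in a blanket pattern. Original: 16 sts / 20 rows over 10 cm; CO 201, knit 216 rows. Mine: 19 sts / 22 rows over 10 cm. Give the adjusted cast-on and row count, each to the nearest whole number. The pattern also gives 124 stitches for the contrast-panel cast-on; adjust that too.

Cast on 239 stitches; work 238 rows; contrast-panel cast-on 147 stitches.

Stitches: 201 × 19/16 = 238.69 → 239.
Rows: 216 × 22/20 = 237.60 → 238.
contrast-panel cast-on: 124 × 19/16 = 147.25 → 147.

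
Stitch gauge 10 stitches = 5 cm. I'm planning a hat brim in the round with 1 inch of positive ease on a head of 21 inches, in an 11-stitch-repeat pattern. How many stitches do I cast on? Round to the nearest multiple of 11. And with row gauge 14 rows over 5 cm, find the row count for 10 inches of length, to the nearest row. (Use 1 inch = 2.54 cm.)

Cast on 110 stitches; work 71 rows.

Finished = 21 + 1 = 22 inches.
22 inches × 2.54 = 55.88 cm.
10/5 = 2 sts per cm; 55.88 × 2 = 111.76 sts.
Nearest multiple of 11 → 110.
10 inches = 25.40 cm; × 2.8 = 71.12 → 71 rows.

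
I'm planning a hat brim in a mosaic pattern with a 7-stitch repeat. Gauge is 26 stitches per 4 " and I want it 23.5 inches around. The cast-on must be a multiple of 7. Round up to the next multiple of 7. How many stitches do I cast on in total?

26 / 4 = 6.5 sts per inch.
23.5 × 6.5 = 152.75 sts.
Next multiple of 7: 154.

154 stitches.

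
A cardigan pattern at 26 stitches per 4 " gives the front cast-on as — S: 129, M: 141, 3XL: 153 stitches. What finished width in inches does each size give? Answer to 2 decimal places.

26/4 = 6.5 sts per in.
S: 129 / 6.5 = 19.846 → 19.85 in.
M: 141 / 6.5 = 21.692 → 21.69 in.
3XL: 153 / 6.5 = 23.538 → 23.54 in.

S 19.85 inches; M 21.69 inches; 3XL 23.54 inches.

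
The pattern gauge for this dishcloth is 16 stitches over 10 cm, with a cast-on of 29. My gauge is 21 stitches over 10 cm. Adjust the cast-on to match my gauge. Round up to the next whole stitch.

Scale factor = 21 / 16 = 1.312.
29 × 21 / 16 = 38.06 sts.
→ 39 sts.

CO 39 sts.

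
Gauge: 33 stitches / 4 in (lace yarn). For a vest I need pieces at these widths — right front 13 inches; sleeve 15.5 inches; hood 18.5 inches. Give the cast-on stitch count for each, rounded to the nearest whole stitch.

Rate = 33/4 = 8.25 sts per in.
right front: 13 × 8.25 = 107.25 → 107.
sleeve: 15.5 × 8.25 = 127.88 → 128.
hood: 18.5 × 8.25 = 152.62 → 153.

right front 107; sleeve 128; hood 153.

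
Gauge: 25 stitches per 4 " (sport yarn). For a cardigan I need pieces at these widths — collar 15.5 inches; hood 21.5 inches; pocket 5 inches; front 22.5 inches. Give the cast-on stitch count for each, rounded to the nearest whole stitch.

Rate = 25/4 = 6.25 sts per in.
collar: 15.5 × 6.25 = 96.88 → 97.
hood: 21.5 × 6.25 = 134.38 → 134.
pocket: 5 × 6.25 = 31.25 → 31.
front: 22.5 × 6.25 = 140.62 → 141.

collar 97; hood 134; pocket 31; front 141.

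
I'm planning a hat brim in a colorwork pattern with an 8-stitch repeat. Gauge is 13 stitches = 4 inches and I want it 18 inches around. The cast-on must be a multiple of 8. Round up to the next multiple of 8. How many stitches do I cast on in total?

13 / 4 = 3.25 sts per inch.
18 × 3.25 = 58.50 sts.
Next multiple of 8: 64.

CO 64 sts.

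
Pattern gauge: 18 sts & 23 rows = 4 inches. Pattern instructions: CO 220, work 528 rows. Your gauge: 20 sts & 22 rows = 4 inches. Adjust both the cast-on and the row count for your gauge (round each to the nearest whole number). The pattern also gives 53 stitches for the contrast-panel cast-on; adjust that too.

Stitches: 220 × 20/18 = 244.44 → 244.
Rows: 528 × 22/23 = 505.04 → 505.
contrast-panel cast-on: 53 × 20/18 = 58.89 → 59.

Cast on 244 stitches; work 505 rows; contrast-panel cast-on 59 stitches.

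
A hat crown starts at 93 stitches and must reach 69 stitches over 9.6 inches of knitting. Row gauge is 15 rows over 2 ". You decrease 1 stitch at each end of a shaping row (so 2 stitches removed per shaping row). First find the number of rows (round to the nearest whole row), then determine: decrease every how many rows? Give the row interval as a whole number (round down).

Decrease every 6th row.

Rows = 9.6 × 7.5 = 72.0 → 72 rows.
Stitches to remove: 24 → 12 shaping rows (at 2 st each).
72 / 12 = 6.00 → every 6 rows.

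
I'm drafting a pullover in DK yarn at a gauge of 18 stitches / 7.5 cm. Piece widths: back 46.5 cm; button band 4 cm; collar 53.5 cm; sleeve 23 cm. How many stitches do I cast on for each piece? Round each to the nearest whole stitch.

Rate = 18/7.5 = 2.4 sts per cm.
back: 46.5 × 2.4 = 111.60 → 112.
button band: 4 × 2.4 = 9.60 → 10.
collar: 53.5 × 2.4 = 128.40 → 128.
sleeve: 23 × 2.4 = 55.20 → 55.

back 112; button band 10; collar 128; sleeve 55.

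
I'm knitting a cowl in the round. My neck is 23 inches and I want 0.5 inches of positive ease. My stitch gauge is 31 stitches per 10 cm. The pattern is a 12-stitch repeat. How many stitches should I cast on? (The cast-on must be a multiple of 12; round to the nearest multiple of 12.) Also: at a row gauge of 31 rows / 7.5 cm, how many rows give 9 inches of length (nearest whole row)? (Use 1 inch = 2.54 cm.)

Cast on 180 stitches; work 94 rows.

Finished = 23 + 0.5 = 23.5 inches.
23.5 inches × 2.54 = 59.69 cm.
31/10 = 3.1 sts per cm; 59.69 × 3.1 = 185.04 sts.
Nearest multiple of 12 → 180.
9 inches = 22.86 cm; × 4.133 = 94.49 → 94 rows.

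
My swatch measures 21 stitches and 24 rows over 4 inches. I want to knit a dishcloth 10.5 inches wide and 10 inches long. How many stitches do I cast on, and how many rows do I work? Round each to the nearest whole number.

Stitch gauge = 21/4 = 5.25 sts/in; 10.5 × 5.25 = 55.12 → 55 sts.
Row gauge = 24/4 = 6 rows/in; 10 × 6 = 60.00 → 60 rows.

Cast on 55 stitches and work 60 rows.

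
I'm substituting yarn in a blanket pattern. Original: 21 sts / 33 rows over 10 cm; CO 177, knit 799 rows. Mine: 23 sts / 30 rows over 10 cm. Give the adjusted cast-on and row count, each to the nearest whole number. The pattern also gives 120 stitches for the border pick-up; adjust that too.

Stitches: 177 × 23/21 = 193.86 → 194.
Rows: 799 × 30/33 = 726.36 → 726.
border pick-up: 120 × 23/21 = 131.43 → 131.

Cast on 194 stitches; work 726 rows; border pick-up 131 stitches.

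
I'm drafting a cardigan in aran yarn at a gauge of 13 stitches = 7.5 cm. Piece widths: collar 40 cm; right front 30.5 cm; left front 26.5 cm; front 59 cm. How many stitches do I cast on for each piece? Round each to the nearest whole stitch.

collar 69; right front 53; left front 46; front 102.

Rate = 13/7.5 = 1.733 sts per cm.
collar: 40 × 1.733 = 69.33 → 69.
right front: 30.5 × 1.733 = 52.87 → 53.
left front: 26.5 × 1.733 = 45.93 → 46.
front: 59 × 1.733 = 102.27 → 102.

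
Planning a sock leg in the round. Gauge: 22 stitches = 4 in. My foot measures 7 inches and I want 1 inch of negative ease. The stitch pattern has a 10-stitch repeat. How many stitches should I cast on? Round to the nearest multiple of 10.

CO 30 sts.

Finished = 7 − 1 = 6 inches.
22 / 4 = 5.5 sts/in.
6 × 5.5 = 33.00 sts.
Nearest multiple of 10: 30.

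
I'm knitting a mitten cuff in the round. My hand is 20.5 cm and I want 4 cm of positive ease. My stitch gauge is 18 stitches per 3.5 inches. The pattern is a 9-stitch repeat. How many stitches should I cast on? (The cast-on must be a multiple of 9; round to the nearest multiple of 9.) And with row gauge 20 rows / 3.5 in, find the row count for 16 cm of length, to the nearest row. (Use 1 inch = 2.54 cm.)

Finished = 20.5 + 4 = 24.5 cm.
24.5 cm × 1/2.54 = 9.65 inches.
18/3.5 = 5.143 sts per in; 9.65 × 5.143 = 49.61 sts.
Nearest multiple of 9 → 54.
16 cm = 6.30 inches; × 5.714 = 36.00 → 36 rows.

Cast on 54 stitches; work 36 rows.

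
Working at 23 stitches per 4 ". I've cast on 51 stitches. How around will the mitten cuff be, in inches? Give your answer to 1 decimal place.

8.9 inches.

23 stitches / 4 inch = 5.75 stitches per inch.
51 / 5.75 = 8.87 inches.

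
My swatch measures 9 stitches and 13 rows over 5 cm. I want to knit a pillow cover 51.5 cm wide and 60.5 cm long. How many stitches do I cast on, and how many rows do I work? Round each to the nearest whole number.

Stitch gauge = 9/5 = 1.8 sts/cm; 51.5 × 1.8 = 92.70 → 93 sts.
Row gauge = 13/5 = 2.6 rows/cm; 60.5 × 2.6 = 157.30 → 157 rows.

Cast on 93 stitches and work 157 rows.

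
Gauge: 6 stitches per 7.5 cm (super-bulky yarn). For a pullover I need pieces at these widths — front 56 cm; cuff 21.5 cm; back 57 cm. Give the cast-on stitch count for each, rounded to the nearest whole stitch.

front 45; cuff 17; back 46.

Rate = 6/7.5 = 0.8 sts per cm.
front: 56 × 0.8 = 44.80 → 45.
cuff: 21.5 × 0.8 = 17.20 → 17.
back: 57 × 0.8 = 45.60 → 46.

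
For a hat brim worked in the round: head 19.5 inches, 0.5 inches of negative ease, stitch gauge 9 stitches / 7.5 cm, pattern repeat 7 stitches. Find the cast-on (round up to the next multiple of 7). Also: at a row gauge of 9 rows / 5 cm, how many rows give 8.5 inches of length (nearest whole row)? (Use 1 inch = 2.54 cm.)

Finished = 19.5 − 0.5 = 19 inches.
19 inches × 2.54 = 48.26 cm.
9/7.5 = 1.2 sts per cm; 48.26 × 1.2 = 57.91 sts.
Next multiple of 7 → 63.
8.5 inches = 21.59 cm; × 1.8 = 38.86 → 39 rows.

Cast on 63 stitches; work 39 rows.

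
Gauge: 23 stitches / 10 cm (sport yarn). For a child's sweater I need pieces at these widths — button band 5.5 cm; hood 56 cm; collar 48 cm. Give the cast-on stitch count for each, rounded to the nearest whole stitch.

button band 13; hood 129; collar 110.

Rate = 23/10 = 2.3 sts per cm.
button band: 5.5 × 2.3 = 12.65 → 13.
hood: 56 × 2.3 = 128.80 → 129.
collar: 48 × 2.3 = 110.40 → 110.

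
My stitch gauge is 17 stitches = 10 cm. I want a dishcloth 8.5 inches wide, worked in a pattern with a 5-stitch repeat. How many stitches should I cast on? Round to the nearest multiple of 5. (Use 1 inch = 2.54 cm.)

8.5 in = 8.5 × 2.54 = 21.59 cm.
17 / 10 = 1.7 sts/cm.
21.59 × 1.7 = 36.70 sts.
→ 35.

CO 35 sts.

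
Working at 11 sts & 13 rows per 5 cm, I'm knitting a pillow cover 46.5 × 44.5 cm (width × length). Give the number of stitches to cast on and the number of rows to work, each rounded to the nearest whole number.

Stitch gauge = 11/5 = 2.2 sts/cm; 46.5 × 2.2 = 102.30 → 102 sts.
Row gauge = 13/5 = 2.6 rows/cm; 44.5 × 2.6 = 115.70 → 116 rows.

Cast on 102 stitches and work 116 rows.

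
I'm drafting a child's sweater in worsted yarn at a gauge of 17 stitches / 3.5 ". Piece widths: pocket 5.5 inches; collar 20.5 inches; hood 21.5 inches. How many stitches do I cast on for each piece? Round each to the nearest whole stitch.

Rate = 17/3.5 = 4.857 sts per in.
pocket: 5.5 × 4.857 = 26.71 → 27.
collar: 20.5 × 4.857 = 99.57 → 100.
hood: 21.5 × 4.857 = 104.43 → 104.

pocket 27; collar 100; hood 104.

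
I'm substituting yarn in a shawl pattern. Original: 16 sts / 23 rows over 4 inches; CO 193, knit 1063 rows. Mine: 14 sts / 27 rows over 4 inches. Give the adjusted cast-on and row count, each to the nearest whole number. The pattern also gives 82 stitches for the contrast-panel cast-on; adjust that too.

Stitches: 193 × 14/16 = 168.88 → 169.
Rows: 1063 × 27/23 = 1247.87 → 1248.
contrast-panel cast-on: 82 × 14/16 = 71.75 → 72.

Cast on 169 stitches; work 1248 rows; contrast-panel cast-on 72 stitches.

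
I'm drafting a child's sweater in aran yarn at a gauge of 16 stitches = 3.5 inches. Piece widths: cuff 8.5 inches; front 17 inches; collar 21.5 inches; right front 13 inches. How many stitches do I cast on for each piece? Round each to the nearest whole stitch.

cuff 39; front 78; collar 98; right front 59.

Rate = 16/3.5 = 4.571 sts per in.
cuff: 8.5 × 4.571 = 38.86 → 39.
front: 17 × 4.571 = 77.71 → 78.
collar: 21.5 × 4.571 = 98.29 → 98.
right front: 13 × 4.571 = 59.43 → 59.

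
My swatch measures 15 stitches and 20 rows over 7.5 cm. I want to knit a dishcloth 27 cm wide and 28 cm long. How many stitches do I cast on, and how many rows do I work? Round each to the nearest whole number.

Stitch gauge = 15/7.5 = 2 sts/cm; 27 × 2 = 54.00 → 54 sts.
Row gauge = 20/7.5 = 2.667 rows/cm; 28 × 2.667 = 74.67 → 75 rows.

Cast on 54 stitches and work 75 rows.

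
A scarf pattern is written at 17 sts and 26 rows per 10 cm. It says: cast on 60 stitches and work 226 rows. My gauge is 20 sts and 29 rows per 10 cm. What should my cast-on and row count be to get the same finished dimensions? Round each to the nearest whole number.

Cast on 71 stitches; work 252 rows.

Stitches: 60 × 20/17 = 70.59 → 71.
Rows: 226 × 29/26 = 252.08 → 252.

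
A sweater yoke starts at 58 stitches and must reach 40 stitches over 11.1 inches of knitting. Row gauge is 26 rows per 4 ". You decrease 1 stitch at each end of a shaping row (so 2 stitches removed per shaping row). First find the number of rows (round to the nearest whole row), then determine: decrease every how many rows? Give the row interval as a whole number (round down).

Rows = 11.1 × 6.5 = 72.1 → 72 rows.
Stitches to remove: 18 → 9 shaping rows (at 2 st each).
72 / 9 = 8.00 → every 8 rows.

Decrease every 8th row.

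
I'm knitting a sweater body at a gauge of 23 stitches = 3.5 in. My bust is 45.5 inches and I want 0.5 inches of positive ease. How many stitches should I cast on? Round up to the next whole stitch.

CO 303 sts.

Finished = 45.5 + 0.5 = 46 in.
23 / 3.5 = 6.571 sts per inch.
46.00 × 6.571 = 302.29 sts.
→ 303 sts.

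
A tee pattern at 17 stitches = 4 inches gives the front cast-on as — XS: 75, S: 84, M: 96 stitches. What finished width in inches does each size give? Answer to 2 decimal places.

XS 17.65 inches; S 19.76 inches; M 22.59 inches.

17/4 = 4.25 sts per in.
XS: 75 / 4.25 = 17.647 → 17.65 in.
S: 84 / 4.25 = 19.765 → 19.76 in.
M: 96 / 4.25 = 22.588 → 22.59 in.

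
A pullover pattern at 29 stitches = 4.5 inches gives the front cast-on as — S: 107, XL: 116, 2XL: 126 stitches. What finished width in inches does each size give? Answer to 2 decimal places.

29/4.5 = 6.444 sts per in.
S: 107 / 6.444 = 16.603 → 16.60 in.
XL: 116 / 6.444 = 18.000 → 18.00 in.
2XL: 126 / 6.444 = 19.552 → 19.55 in.

S 16.60 inches; XL 18.00 inches; 2XL 19.55 inches.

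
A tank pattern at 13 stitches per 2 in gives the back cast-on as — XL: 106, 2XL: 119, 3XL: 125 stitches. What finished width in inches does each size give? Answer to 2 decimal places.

13/2 = 6.5 sts per in.
XL: 106 / 6.5 = 16.308 → 16.31 in.
2XL: 119 / 6.5 = 18.308 → 18.31 in.
3XL: 125 / 6.5 = 19.231 → 19.23 in.

XL 16.31 inches; 2XL 18.31 inches; 3XL 19.23 inches.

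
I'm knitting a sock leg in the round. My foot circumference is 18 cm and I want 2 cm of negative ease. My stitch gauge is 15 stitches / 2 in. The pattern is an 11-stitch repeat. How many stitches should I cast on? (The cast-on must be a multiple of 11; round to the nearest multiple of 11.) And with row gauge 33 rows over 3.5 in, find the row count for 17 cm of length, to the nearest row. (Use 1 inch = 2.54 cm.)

Finished = 18 − 2 = 16 cm.
16 cm × 1/2.54 = 6.30 inches.
15/2 = 7.5 sts per in; 6.30 × 7.5 = 47.24 sts.
Nearest multiple of 11 → 44.
17 cm = 6.69 inches; × 9.429 = 63.10 → 63 rows.

Cast on 44 stitches; work 63 rows.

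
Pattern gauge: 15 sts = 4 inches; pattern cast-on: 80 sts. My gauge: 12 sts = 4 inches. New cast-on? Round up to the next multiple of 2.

Scale factor = 12 / 15 = 0.800.
80 × 12 / 15 = 64.00 sts.

Cast on 64 stitches.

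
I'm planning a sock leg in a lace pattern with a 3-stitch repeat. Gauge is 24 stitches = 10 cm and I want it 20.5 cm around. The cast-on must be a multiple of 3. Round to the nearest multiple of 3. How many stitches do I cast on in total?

24 / 10 = 2.4 sts per cm.
20.5 × 2.4 = 49.20 sts.
Nearest multiple of 3: 48.

48 stitches.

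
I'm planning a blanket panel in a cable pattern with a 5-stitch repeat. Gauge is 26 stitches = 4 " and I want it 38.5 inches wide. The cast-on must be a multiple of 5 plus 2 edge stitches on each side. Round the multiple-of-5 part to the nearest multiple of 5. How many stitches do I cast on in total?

26 / 4 = 6.5 sts per inch.
38.5 × 6.5 = 250.25 sts.
Less 4 edge sts → 246.25 for the repeat.
Nearest multiple of 5: 245.
Add back 4 edge sts → 249.

Cast on 249 stitches.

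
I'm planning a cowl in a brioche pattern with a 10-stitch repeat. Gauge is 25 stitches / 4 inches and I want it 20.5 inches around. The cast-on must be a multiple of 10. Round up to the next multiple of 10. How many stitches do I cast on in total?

CO 130 sts.

25 / 4 = 6.25 sts per inch.
20.5 × 6.25 = 128.12 sts.
Next multiple of 10: 130.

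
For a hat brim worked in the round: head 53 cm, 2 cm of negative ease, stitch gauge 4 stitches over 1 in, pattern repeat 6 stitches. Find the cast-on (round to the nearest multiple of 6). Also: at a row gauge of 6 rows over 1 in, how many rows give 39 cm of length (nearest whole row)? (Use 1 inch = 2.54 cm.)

Finished = 53 − 2 = 51 cm.
51 cm × 1/2.54 = 20.08 inches.
4/1 = 4 sts per in; 20.08 × 4 = 80.31 sts.
Nearest multiple of 6 → 78.
39 cm = 15.35 inches; × 6 = 92.13 → 92 rows.

Cast on 78 stitches; work 92 rows.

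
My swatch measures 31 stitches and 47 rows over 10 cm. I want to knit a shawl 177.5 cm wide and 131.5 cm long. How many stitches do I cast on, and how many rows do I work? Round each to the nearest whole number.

Cast on 550 stitches and work 618 rows.

Stitch gauge = 31/10 = 3.1 sts/cm; 177.5 × 3.1 = 550.25 → 550 sts.
Row gauge = 47/10 = 4.7 rows/cm; 131.5 × 4.7 = 618.05 → 618 rows.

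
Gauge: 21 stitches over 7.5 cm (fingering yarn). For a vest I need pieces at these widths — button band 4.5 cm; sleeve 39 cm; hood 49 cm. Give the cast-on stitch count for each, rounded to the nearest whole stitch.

Rate = 21/7.5 = 2.8 sts per cm.
button band: 4.5 × 2.8 = 12.60 → 13.
sleeve: 39 × 2.8 = 109.20 → 109.
hood: 49 × 2.8 = 137.20 → 137.

button band 13; sleeve 109; hood 137.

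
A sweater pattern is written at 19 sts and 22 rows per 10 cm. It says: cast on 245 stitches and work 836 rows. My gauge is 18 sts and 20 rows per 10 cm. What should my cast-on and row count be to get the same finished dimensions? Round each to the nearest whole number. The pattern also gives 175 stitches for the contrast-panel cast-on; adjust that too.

Cast on 232 stitches; work 760 rows; contrast-panel cast-on 166 stitches.

Stitches: 245 × 18/19 = 232.11 → 232.
Rows: 836 × 20/22 = 760.00 → 760.
contrast-panel cast-on: 175 × 18/19 = 165.79 → 166.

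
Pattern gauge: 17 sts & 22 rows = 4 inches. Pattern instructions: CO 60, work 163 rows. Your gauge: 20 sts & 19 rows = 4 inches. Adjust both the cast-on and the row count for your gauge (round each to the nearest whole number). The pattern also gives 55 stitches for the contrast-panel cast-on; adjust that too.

Stitches: 60 × 20/17 = 70.59 → 71.
Rows: 163 × 19/22 = 140.77 → 141.
contrast-panel cast-on: 55 × 20/17 = 64.71 → 65.

Cast on 71 stitches; work 141 rows; contrast-panel cast-on 65 stitches.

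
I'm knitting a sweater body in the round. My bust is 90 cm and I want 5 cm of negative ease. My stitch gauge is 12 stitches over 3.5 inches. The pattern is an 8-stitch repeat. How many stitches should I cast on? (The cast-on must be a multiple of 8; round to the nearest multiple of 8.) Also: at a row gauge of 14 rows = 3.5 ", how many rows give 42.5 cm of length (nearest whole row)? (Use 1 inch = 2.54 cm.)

Cast on 112 stitches; work 67 rows.

Finished = 90 − 5 = 85 cm.
85 cm × 1/2.54 = 33.46 inches.
12/3.5 = 3.429 sts per in; 33.46 × 3.429 = 114.74 sts.
Nearest multiple of 8 → 112.
42.5 cm = 16.73 inches; × 4 = 66.93 → 67 rows.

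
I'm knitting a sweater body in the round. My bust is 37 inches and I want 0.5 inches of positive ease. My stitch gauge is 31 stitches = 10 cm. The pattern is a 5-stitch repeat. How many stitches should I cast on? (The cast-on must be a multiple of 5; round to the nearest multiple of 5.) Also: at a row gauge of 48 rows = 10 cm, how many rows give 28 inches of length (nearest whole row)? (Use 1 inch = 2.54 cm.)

Cast on 295 stitches; work 341 rows.

Finished = 37 + 0.5 = 37.5 inches.
37.5 inches × 2.54 = 95.25 cm.
31/10 = 3.1 sts per cm; 95.25 × 3.1 = 295.27 sts.
Nearest multiple of 5 → 295.
28 inches = 71.12 cm; × 4.8 = 341.38 → 341 rows.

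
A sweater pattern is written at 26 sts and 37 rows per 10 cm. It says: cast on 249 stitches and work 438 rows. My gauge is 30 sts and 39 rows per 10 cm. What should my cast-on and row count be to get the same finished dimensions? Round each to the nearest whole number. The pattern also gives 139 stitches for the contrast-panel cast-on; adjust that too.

Cast on 287 stitches; work 462 rows; contrast-panel cast-on 160 stitches.

Stitches: 249 × 30/26 = 287.31 → 287.
Rows: 438 × 39/37 = 461.68 → 462.
contrast-panel cast-on: 139 × 30/26 = 160.38 → 160.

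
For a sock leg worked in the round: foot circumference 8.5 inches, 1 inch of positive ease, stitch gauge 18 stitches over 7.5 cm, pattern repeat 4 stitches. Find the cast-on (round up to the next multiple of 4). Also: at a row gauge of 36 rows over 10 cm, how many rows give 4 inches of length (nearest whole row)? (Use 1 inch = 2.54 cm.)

Finished = 8.5 + 1 = 9.5 inches.
9.5 inches × 2.54 = 24.13 cm.
18/7.5 = 2.4 sts per cm; 24.13 × 2.4 = 57.91 sts.
Next multiple of 4 → 60.
4 inches = 10.16 cm; × 3.6 = 36.58 → 37 rows.

Cast on 60 stitches; work 37 rows.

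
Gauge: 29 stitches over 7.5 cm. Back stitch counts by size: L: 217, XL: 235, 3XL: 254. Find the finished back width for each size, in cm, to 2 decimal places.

L 56.12 cm; XL 60.78 cm; 3XL 65.69 cm.

29/7.5 = 3.867 sts per cm.
L: 217 / 3.867 = 56.121 → 56.12 cm.
XL: 235 / 3.867 = 60.776 → 60.78 cm.
3XL: 254 / 3.867 = 65.690 → 65.69 cm.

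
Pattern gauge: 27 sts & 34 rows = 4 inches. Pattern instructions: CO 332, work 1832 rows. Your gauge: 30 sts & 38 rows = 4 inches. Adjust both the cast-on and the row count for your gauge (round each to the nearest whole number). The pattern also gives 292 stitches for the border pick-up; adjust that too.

Cast on 369 stitches; work 2048 rows; border pick-up 324 stitches.

Stitches: 332 × 30/27 = 368.89 → 369.
Rows: 1832 × 38/34 = 2047.53 → 2048.
border pick-up: 292 × 30/27 = 324.44 → 324.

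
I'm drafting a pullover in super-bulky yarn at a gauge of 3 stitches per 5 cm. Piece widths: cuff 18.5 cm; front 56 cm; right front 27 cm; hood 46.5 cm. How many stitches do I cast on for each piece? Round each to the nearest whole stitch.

Rate = 3/5 = 0.6 sts per cm.
cuff: 18.5 × 0.6 = 11.10 → 11.
front: 56 × 0.6 = 33.60 → 34.
right front: 27 × 0.6 = 16.20 → 16.
hood: 46.5 × 0.6 = 27.90 → 28.

cuff 11; front 34; right front 16; hood 28.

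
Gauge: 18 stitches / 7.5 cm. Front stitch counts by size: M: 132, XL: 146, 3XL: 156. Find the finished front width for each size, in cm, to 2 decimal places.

18/7.5 = 2.4 sts per cm.
M: 132 / 2.4 = 55.000 → 55.00 cm.
XL: 146 / 2.4 = 60.833 → 60.83 cm.
3XL: 156 / 2.4 = 65.000 → 65.00 cm.

M 55.00 cm; XL 60.83 cm; 3XL 65.00 cm.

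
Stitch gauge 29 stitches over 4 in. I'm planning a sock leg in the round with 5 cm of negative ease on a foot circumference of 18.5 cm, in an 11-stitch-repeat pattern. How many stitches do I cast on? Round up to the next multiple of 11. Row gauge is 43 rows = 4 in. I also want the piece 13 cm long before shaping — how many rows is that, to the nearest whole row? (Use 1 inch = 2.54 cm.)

Cast on 44 stitches; work 55 rows.

Finished = 18.5 − 5 = 13.5 cm.
13.5 cm × 1/2.54 = 5.31 inches.
29/4 = 7.25 sts per in; 5.31 × 7.25 = 38.53 sts.
Next multiple of 11 → 44.
13 cm = 5.12 inches; × 10.75 = 55.02 → 55 rows.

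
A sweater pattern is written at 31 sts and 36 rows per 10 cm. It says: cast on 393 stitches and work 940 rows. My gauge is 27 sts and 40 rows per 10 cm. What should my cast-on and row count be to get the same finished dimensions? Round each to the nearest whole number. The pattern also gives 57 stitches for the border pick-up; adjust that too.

Stitches: 393 × 27/31 = 342.29 → 342.
Rows: 940 × 40/36 = 1044.44 → 1044.
border pick-up: 57 × 27/31 = 49.65 → 50.

Cast on 342 stitches; work 1044 rows; border pick-up 50 stitches.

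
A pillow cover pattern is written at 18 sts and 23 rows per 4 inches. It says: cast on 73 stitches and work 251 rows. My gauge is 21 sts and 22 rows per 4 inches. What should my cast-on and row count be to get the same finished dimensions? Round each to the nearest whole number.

Stitches: 73 × 21/18 = 85.17 → 85.
Rows: 251 × 22/23 = 240.09 → 240.

Cast on 85 stitches; work 240 rows.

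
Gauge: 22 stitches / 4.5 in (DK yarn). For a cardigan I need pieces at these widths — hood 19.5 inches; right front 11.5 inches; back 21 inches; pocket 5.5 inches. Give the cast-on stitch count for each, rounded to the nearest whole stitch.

Rate = 22/4.5 = 4.889 sts per in.
hood: 19.5 × 4.889 = 95.33 → 95.
right front: 11.5 × 4.889 = 56.22 → 56.
back: 21 × 4.889 = 102.67 → 103.
pocket: 5.5 × 4.889 = 26.89 → 27.

hood 95; right front 56; back 103; pocket 27.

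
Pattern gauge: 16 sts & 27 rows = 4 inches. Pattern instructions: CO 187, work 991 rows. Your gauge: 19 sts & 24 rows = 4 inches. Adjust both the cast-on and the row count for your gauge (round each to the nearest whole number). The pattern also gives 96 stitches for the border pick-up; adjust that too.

Stitches: 187 × 19/16 = 222.06 → 222.
Rows: 991 × 24/27 = 880.89 → 881.
border pick-up: 96 × 19/16 = 114.00 → 114.

Cast on 222 stitches; work 881 rows; border pick-up 114 stitches.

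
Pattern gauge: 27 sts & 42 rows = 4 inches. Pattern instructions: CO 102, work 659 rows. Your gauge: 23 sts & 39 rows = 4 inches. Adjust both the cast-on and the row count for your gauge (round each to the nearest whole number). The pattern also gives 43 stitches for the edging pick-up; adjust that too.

Stitches: 102 × 23/27 = 86.89 → 87.
Rows: 659 × 39/42 = 611.93 → 612.
edging pick-up: 43 × 23/27 = 36.63 → 37.

Cast on 87 stitches; work 612 rows; edging pick-up 37 stitches.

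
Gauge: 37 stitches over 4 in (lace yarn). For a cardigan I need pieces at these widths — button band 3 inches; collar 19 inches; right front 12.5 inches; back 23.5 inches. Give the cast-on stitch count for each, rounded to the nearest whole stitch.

button band 28; collar 176; right front 116; back 217.

Rate = 37/4 = 9.25 sts per in.
button band: 3 × 9.25 = 27.75 → 28.
collar: 19 × 9.25 = 175.75 → 176.
right front: 12.5 × 9.25 = 115.62 → 116.
back: 23.5 × 9.25 = 217.38 → 217.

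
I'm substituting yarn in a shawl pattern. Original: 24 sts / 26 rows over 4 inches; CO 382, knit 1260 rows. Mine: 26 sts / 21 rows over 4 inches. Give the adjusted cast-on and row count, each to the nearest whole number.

Cast on 414 stitches; work 1018 rows.

Stitches: 382 × 26/24 = 413.83 → 414.
Rows: 1260 × 21/26 = 1017.69 → 1018.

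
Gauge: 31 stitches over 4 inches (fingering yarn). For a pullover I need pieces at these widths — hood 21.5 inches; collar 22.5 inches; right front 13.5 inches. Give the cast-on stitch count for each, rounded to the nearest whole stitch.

Rate = 31/4 = 7.75 sts per in.
hood: 21.5 × 7.75 = 166.62 → 167.
collar: 22.5 × 7.75 = 174.38 → 174.
right front: 13.5 × 7.75 = 104.62 → 105.

hood 167; collar 174; right front 105.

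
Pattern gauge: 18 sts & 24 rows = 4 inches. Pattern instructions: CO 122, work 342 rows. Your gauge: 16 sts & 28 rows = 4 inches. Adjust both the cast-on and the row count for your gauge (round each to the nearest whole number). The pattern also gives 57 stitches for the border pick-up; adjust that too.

Stitches: 122 × 16/18 = 108.44 → 108.
Rows: 342 × 28/24 = 399.00 → 399.
border pick-up: 57 × 16/18 = 50.67 → 51.

Cast on 108 stitches; work 399 rows; border pick-up 51 stitches.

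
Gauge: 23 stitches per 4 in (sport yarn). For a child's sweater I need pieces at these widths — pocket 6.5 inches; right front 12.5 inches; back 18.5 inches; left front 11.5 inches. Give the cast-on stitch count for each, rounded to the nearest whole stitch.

pocket 37; right front 72; back 106; left front 66.

Rate = 23/4 = 5.75 sts per in.
pocket: 6.5 × 5.75 = 37.38 → 37.
right front: 12.5 × 5.75 = 71.88 → 72.
back: 18.5 × 5.75 = 106.38 → 106.
left front: 11.5 × 5.75 = 66.12 → 66.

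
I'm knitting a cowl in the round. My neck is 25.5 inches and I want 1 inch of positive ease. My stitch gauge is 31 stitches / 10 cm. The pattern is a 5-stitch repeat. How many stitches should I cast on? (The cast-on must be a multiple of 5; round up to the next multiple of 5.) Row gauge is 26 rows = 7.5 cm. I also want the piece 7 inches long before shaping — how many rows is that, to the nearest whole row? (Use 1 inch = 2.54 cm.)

Cast on 210 stitches; work 62 rows.

Finished = 25.5 + 1 = 26.5 inches.
26.5 inches × 2.54 = 67.31 cm.
31/10 = 3.1 sts per cm; 67.31 × 3.1 = 208.66 sts.
Next multiple of 5 → 210.
7 inches = 17.78 cm; × 3.467 = 61.64 → 62 rows.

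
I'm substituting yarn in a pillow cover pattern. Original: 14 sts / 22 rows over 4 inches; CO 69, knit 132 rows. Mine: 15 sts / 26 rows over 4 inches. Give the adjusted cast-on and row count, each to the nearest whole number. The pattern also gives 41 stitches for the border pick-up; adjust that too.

Stitches: 69 × 15/14 = 73.93 → 74.
Rows: 132 × 26/22 = 156.00 → 156.
border pick-up: 41 × 15/14 = 43.93 → 44.

Cast on 74 stitches; work 156 rows; border pick-up 44 stitches.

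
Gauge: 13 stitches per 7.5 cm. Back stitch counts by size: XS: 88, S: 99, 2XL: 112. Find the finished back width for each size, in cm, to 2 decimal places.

13/7.5 = 1.733 sts per cm.
XS: 88 / 1.733 = 50.769 → 50.77 cm.
S: 99 / 1.733 = 57.115 → 57.12 cm.
2XL: 112 / 1.733 = 64.615 → 64.62 cm.

XS 50.77 cm; S 57.12 cm; 2XL 64.62 cm.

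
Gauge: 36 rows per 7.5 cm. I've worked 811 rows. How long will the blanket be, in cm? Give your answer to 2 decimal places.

168.96 cm.

36 rows / 7.5 cm = 4.8 rows per cm.
811 / 4.8 = 168.958 cm.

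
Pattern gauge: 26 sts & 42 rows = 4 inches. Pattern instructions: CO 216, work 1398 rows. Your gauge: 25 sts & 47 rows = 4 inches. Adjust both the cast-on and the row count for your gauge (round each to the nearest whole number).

Cast on 208 stitches; work 1564 rows.

Stitches: 216 × 25/26 = 207.69 → 208.
Rows: 1398 × 47/42 = 1564.43 → 1564.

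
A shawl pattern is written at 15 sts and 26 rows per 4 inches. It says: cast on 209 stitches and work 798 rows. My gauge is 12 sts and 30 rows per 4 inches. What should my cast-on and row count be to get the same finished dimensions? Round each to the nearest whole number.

Stitches: 209 × 12/15 = 167.20 → 167.
Rows: 798 × 30/26 = 920.77 → 921.

Cast on 167 stitches; work 921 rows.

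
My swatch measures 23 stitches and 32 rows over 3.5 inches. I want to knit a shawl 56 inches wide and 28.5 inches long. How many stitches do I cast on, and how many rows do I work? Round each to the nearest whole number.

Cast on 368 stitches and work 261 rows.

Stitch gauge = 23/3.5 = 6.571 sts/in; 56 × 6.571 = 368.00 → 368 sts.
Row gauge = 32/3.5 = 9.143 rows/in; 28.5 × 9.143 = 260.57 → 261 rows.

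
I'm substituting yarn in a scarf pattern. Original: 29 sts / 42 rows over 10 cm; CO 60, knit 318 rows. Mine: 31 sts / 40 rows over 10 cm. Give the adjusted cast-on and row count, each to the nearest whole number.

Stitches: 60 × 31/29 = 64.14 → 64.
Rows: 318 × 40/42 = 302.86 → 303.

Cast on 64 stitches; work 303 rows.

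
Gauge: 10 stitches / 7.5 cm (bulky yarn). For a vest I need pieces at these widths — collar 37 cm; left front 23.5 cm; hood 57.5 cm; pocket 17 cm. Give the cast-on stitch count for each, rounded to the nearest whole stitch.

collar 49; left front 31; hood 77; pocket 23.

Rate = 10/7.5 = 1.333 sts per cm.
collar: 37 × 1.333 = 49.33 → 49.
left front: 23.5 × 1.333 = 31.33 → 31.
hood: 57.5 × 1.333 = 76.67 → 77.
pocket: 17 × 1.333 = 22.67 → 23.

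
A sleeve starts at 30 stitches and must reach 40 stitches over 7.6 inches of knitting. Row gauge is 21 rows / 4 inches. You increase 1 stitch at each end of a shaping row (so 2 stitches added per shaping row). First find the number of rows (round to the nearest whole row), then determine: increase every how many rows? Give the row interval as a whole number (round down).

Rows = 7.6 × 5.25 = 39.9 → 40 rows.
Stitches to add: 10 → 5 shaping rows (at 2 st each).
40 / 5 = 8.00 → every 8 rows.

Increase every 8th row.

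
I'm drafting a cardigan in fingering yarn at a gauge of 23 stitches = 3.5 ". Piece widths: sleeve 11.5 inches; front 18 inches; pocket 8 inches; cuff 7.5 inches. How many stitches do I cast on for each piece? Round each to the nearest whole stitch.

Rate = 23/3.5 = 6.571 sts per in.
sleeve: 11.5 × 6.571 = 75.57 → 76.
front: 18 × 6.571 = 118.29 → 118.
pocket: 8 × 6.571 = 52.57 → 53.
cuff: 7.5 × 6.571 = 49.29 → 49.

sleeve 76; front 118; pocket 53; cuff 49.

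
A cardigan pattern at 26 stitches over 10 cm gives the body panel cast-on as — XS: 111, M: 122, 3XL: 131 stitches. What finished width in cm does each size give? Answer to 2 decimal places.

26/10 = 2.6 sts per cm.
XS: 111 / 2.6 = 42.692 → 42.69 cm.
M: 122 / 2.6 = 46.923 → 46.92 cm.
3XL: 131 / 2.6 = 50.385 → 50.38 cm.

XS 42.69 cm; M 46.92 cm; 3XL 50.38 cm.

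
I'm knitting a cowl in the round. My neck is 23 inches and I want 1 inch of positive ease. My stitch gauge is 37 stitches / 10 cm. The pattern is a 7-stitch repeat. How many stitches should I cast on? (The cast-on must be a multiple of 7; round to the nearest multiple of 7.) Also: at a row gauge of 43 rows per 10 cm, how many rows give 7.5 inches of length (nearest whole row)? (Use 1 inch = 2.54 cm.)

Finished = 23 + 1 = 24 inches.
24 inches × 2.54 = 60.96 cm.
37/10 = 3.7 sts per cm; 60.96 × 3.7 = 225.55 sts.
Nearest multiple of 7 → 224.
7.5 inches = 19.05 cm; × 4.3 = 81.92 → 82 rows.

Cast on 224 stitches; work 82 rows.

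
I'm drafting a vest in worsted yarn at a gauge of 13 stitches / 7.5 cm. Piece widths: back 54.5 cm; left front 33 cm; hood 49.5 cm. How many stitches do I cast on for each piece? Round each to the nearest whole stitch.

Rate = 13/7.5 = 1.733 sts per cm.
back: 54.5 × 1.733 = 94.47 → 94.
left front: 33 × 1.733 = 57.20 → 57.
hood: 49.5 × 1.733 = 85.80 → 86.

back 94; left front 57; hood 86.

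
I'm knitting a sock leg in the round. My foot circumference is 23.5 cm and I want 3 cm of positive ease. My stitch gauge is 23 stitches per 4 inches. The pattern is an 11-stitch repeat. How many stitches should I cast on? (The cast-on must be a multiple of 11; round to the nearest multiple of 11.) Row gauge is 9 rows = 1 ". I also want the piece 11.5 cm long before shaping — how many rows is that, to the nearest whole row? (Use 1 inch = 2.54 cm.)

Finished = 23.5 + 3 = 26.5 cm.
26.5 cm × 1/2.54 = 10.43 inches.
23/4 = 5.75 sts per in; 10.43 × 5.75 = 59.99 sts.
Nearest multiple of 11 → 55.
11.5 cm = 4.53 inches; × 9 = 40.75 → 41 rows.

Cast on 55 stitches; work 41 rows.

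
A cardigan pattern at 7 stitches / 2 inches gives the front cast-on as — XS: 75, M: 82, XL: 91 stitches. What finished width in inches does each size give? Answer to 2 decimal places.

7/2 = 3.5 sts per in.
XS: 75 / 3.5 = 21.429 → 21.43 in.
M: 82 / 3.5 = 23.429 → 23.43 in.
XL: 91 / 3.5 = 26.000 → 26.00 in.

XS 21.43 inches; M 23.43 inches; XL 26.00 inches.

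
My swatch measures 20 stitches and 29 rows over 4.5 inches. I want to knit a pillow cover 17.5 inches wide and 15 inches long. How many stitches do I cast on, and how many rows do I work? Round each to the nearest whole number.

Stitch gauge = 20/4.5 = 4.444 sts/in; 17.5 × 4.444 = 77.78 → 78 sts.
Row gauge = 29/4.5 = 6.444 rows/in; 15 × 6.444 = 96.67 → 97 rows.

Cast on 78 stitches and work 97 rows.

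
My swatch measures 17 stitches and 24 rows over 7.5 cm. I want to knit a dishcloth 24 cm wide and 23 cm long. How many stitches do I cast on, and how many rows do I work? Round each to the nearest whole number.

Cast on 54 stitches and work 74 rows.

Stitch gauge = 17/7.5 = 2.267 sts/cm; 24 × 2.267 = 54.40 → 54 sts.
Row gauge = 24/7.5 = 3.2 rows/cm; 23 × 3.2 = 73.60 → 74 rows.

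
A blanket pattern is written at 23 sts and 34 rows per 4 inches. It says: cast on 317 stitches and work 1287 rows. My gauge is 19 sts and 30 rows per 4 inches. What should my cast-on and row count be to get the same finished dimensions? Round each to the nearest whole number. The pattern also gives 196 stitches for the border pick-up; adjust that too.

Stitches: 317 × 19/23 = 261.87 → 262.
Rows: 1287 × 30/34 = 1135.59 → 1136.
border pick-up: 196 × 19/23 = 161.91 → 162.

Cast on 262 stitches; work 1136 rows; border pick-up 162 stitches.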